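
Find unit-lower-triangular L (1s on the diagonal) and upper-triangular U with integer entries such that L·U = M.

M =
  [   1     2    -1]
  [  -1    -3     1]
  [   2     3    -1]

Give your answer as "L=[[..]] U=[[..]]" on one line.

L=[[1,0,0],[-1,1,0],[2,1,1]] U=[[1,2,-1],[0,-1,0],[0,0,1]]

  r1 -= -1·r0 → [0,-1,0]
  r2 -= 2·r0 → [0,-1,1]
  r2 -= 1·r1 → [0,0,1]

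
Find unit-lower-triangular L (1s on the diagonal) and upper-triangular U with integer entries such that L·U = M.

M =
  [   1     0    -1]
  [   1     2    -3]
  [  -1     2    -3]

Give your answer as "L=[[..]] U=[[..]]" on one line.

L=[[1,0,0],[1,1,0],[-1,1,1]] U=[[1,0,-1],[0,2,-2],[0,0,-2]]

  R1 -= 1·R0 → [0,2,-2]
  R2 -= -1·R0 → [0,2,-4]
  R2 -= 1·R1 → [0,0,-2]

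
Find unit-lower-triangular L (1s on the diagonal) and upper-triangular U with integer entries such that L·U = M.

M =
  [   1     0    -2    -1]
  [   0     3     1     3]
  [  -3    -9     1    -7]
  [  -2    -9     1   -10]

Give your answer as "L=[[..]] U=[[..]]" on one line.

L=[[1,0,0,0],[0,1,0,0],[-3,-3,1,0],[-2,-3,0,1]] U=[[1,0,-2,-1],[0,3,1,3],[0,0,-2,-1],[0,0,0,-3]]

  R1 -= 0·R0 → [0,3,1,3]
  R2 -= -3·R0 → [0,-9,-5,-10]
  R3 -= -2·R0 → [0,-9,-3,-12]
  R2 -= -3·R1 → [0,0,-2,-1]
  R3 -= -3·R1 → [0,0,0,-3]
  R3 -= 0·R2 → [0,0,0,-3]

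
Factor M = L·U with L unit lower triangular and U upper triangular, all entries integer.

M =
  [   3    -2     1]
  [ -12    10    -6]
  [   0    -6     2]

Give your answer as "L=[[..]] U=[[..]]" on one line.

  R1 -= -4·R0 → [0,2,-2]
  R2 -= 0·R0 → [0,-6,2]
  R2 -= -3·R1 → [0,0,-4]

L=[[1,0,0],[-4,1,0],[0,-3,1]] U=[[3,-2,1],[0,2,-2],[0,0,-4]]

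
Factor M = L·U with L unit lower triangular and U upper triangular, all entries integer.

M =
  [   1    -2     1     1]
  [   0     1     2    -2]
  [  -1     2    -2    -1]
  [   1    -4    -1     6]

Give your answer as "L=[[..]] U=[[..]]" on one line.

L=[[1,0,0,0],[0,1,0,0],[-1,0,1,0],[1,-2,-2,1]] U=[[1,-2,1,1],[0,1,2,-2],[0,0,-1,0],[0,0,0,1]]

  r1 -= 0·r0 → [0,1,2,-2]
  r2 -= -1·r0 → [0,0,-1,0]
  r3 -= 1·r0 → [0,-2,-2,5]
  r2 -= 0·r1 → [0,0,-1,0]
  r3 -= -2·r1 → [0,0,2,1]
  r3 -= -2·r2 → [0,0,0,1]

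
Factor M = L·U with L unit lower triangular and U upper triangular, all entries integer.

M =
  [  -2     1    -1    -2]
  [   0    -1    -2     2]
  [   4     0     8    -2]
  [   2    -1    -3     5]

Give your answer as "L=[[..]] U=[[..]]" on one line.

  R1 -= 0·R0 → [0,-1,-2,2]
  R2 -= -2·R0 → [0,2,6,-6]
  R3 -= -1·R0 → [0,0,-4,3]
  R2 -= -2·R1 → [0,0,2,-2]
  R3 -= 0·R1 → [0,0,-4,3]
  R3 -= -2·R2 → [0,0,0,-1]

L=[[1,0,0,0],[0,1,0,0],[-2,-2,1,0],[-1,0,-2,1]] U=[[-2,1,-1,-2],[0,-1,-2,2],[0,0,2,-2],[0,0,0,-1]]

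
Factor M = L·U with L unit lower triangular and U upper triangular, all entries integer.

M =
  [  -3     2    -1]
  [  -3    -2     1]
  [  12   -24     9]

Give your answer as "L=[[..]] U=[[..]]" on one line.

  r1 -= 1·r0 → [0,-4,2]
  r2 -= -4·r0 → [0,-16,5]
  r2 -= 4·r1 → [0,0,-3]

L=[[1,0,0],[1,1,0],[-4,4,1]] U=[[-3,2,-1],[0,-4,2],[0,0,-3]]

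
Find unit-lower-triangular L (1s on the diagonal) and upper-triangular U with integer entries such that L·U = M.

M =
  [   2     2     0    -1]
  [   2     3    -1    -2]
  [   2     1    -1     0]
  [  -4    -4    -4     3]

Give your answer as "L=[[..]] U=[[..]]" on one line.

  row1 -= 1·row0 → [0,1,-1,-1]
  row2 -= 1·row0 → [0,-1,-1,1]
  row3 -= -2·row0 → [0,0,-4,1]
  row2 -= -1·row1 → [0,0,-2,0]
  row3 -= 0·row1 → [0,0,-4,1]
  row3 -= 2·row2 → [0,0,0,1]

L=[[1,0,0,0],[1,1,0,0],[1,-1,1,0],[-2,0,2,1]] U=[[2,2,0,-1],[0,1,-1,-1],[0,0,-2,0],[0,0,0,1]]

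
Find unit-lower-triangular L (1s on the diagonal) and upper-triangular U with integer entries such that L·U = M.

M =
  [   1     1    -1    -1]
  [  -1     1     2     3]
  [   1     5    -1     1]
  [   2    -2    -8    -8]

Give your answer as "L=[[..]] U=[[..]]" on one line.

L=[[1,0,0,0],[-1,1,0,0],[1,2,1,0],[2,-2,2,1]] U=[[1,1,-1,-1],[0,2,1,2],[0,0,-2,-2],[0,0,0,2]]

  row1 -= -1·row0 → [0,2,1,2]
  row2 -= 1·row0 → [0,4,0,2]
  row3 -= 2·row0 → [0,-4,-6,-6]
  row2 -= 2·row1 → [0,0,-2,-2]
  row3 -= -2·row1 → [0,0,-4,-2]
  row3 -= 2·row2 → [0,0,0,2]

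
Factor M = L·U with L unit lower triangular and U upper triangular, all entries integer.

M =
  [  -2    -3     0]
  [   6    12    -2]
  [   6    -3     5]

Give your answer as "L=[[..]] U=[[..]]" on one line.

  row1 -= -3·row0 → [0,3,-2]
  row2 -= -3·row0 → [0,-12,5]
  row2 -= -4·row1 → [0,0,-3]

L=[[1,0,0],[-3,1,0],[-3,-4,1]] U=[[-2,-3,0],[0,3,-2],[0,0,-3]]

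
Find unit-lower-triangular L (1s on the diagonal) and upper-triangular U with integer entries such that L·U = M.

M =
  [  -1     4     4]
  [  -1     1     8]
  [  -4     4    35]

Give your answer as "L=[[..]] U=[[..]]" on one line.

L=[[1,0,0],[1,1,0],[4,4,1]] U=[[-1,4,4],[0,-3,4],[0,0,3]]

  R1 -= 1·R0 → [0,-3,4]
  R2 -= 4·R0 → [0,-12,19]
  R2 -= 4·R1 → [0,0,3]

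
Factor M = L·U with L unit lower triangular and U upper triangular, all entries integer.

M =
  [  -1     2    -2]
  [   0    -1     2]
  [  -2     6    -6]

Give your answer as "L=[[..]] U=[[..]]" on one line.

  r1 -= 0·r0 → [0,-1,2]
  r2 -= 2·r0 → [0,2,-2]
  r2 -= -2·r1 → [0,0,2]

L=[[1,0,0],[0,1,0],[2,-2,1]] U=[[-1,2,-2],[0,-1,2],[0,0,2]]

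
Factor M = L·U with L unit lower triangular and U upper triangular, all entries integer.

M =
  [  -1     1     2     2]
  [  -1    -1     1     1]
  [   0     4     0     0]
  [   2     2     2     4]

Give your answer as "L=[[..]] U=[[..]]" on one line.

L=[[1,0,0,0],[1,1,0,0],[0,-2,1,0],[-2,-2,-2,1]] U=[[-1,1,2,2],[0,-2,-1,-1],[0,0,-2,-2],[0,0,0,2]]

  r1 -= 1·r0 → [0,-2,-1,-1]
  r2 -= 0·r0 → [0,4,0,0]
  r3 -= -2·r0 → [0,4,6,8]
  r2 -= -2·r1 → [0,0,-2,-2]
  r3 -= -2·r1 → [0,0,4,6]
  r3 -= -2·r2 → [0,0,0,2]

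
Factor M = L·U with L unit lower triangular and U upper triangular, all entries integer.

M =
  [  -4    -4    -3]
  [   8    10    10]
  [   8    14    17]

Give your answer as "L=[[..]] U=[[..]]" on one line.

L=[[1,0,0],[-2,1,0],[-2,3,1]] U=[[-4,-4,-3],[0,2,4],[0,0,-1]]

  row1 -= -2·row0 → [0,2,4]
  row2 -= -2·row0 → [0,6,11]
  row2 -= 3·row1 → [0,0,-1]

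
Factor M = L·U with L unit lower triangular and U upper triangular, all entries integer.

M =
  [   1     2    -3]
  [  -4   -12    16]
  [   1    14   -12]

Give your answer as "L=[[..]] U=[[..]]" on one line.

L=[[1,0,0],[-4,1,0],[1,-3,1]] U=[[1,2,-3],[0,-4,4],[0,0,3]]

  r1 -= -4·r0 → [0,-4,4]
  r2 -= 1·r0 → [0,12,-9]
  r2 -= -3·r1 → [0,0,3]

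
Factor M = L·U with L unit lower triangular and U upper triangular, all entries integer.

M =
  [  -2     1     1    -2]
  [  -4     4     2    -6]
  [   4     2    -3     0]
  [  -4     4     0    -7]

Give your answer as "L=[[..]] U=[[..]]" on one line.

L=[[1,0,0,0],[2,1,0,0],[-2,2,1,0],[2,1,2,1]] U=[[-2,1,1,-2],[0,2,0,-2],[0,0,-1,0],[0,0,0,-1]]

  row1 -= 2·row0 → [0,2,0,-2]
  row2 -= -2·row0 → [0,4,-1,-4]
  row3 -= 2·row0 → [0,2,-2,-3]
  row2 -= 2·row1 → [0,0,-1,0]
  row3 -= 1·row1 → [0,0,-2,-1]
  row3 -= 2·row2 → [0,0,0,-1]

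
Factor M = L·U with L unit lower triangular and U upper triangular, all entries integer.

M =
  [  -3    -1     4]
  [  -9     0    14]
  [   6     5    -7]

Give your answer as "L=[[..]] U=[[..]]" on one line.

L=[[1,0,0],[3,1,0],[-2,1,1]] U=[[-3,-1,4],[0,3,2],[0,0,-1]]

  row1 -= 3·row0 → [0,3,2]
  row2 -= -2·row0 → [0,3,1]
  row2 -= 1·row1 → [0,0,-1]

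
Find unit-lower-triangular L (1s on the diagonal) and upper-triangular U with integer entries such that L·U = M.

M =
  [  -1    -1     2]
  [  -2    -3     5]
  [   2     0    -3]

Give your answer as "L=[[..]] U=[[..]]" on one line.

L=[[1,0,0],[2,1,0],[-2,2,1]] U=[[-1,-1,2],[0,-1,1],[0,0,-1]]

  R1 -= 2·R0 → [0,-1,1]
  R2 -= -2·R0 → [0,-2,1]
  R2 -= 2·R1 → [0,0,-1]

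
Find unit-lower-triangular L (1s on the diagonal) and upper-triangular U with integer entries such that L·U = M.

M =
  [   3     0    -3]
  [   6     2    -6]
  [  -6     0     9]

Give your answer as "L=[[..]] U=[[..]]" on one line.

  row1 -= 2·row0 → [0,2,0]
  row2 -= -2·row0 → [0,0,3]
  row2 -= 0·row1 → [0,0,3]

L=[[1,0,0],[2,1,0],[-2,0,1]] U=[[3,0,-3],[0,2,0],[0,0,3]]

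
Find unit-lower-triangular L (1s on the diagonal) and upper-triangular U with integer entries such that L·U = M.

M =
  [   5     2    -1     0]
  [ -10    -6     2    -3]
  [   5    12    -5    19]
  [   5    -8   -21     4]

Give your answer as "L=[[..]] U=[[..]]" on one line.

L=[[1,0,0,0],[-2,1,0,0],[1,-5,1,0],[1,5,5,1]] U=[[5,2,-1,0],[0,-2,0,-3],[0,0,-4,4],[0,0,0,-1]]

  r1 -= -2·r0 → [0,-2,0,-3]
  r2 -= 1·r0 → [0,10,-4,19]
  r3 -= 1·r0 → [0,-10,-20,4]
  r2 -= -5·r1 → [0,0,-4,4]
  r3 -= 5·r1 → [0,0,-20,19]
  r3 -= 5·r2 → [0,0,0,-1]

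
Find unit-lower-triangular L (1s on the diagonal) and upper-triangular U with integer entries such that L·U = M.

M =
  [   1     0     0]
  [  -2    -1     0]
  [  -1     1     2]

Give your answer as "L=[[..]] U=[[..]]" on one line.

  row1 -= -2·row0 → [0,-1,0]
  row2 -= -1·row0 → [0,1,2]
  row2 -= -1·row1 → [0,0,2]

L=[[1,0,0],[-2,1,0],[-1,-1,1]] U=[[1,0,0],[0,-1,0],[0,0,2]]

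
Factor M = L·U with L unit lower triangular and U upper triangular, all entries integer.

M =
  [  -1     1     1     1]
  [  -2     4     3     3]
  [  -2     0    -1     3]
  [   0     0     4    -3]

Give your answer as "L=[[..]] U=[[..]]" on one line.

L=[[1,0,0,0],[2,1,0,0],[2,-1,1,0],[0,0,-2,1]] U=[[-1,1,1,1],[0,2,1,1],[0,0,-2,2],[0,0,0,1]]

  r1 -= 2·r0 → [0,2,1,1]
  r2 -= 2·r0 → [0,-2,-3,1]
  r3 -= 0·r0 → [0,0,4,-3]
  r2 -= -1·r1 → [0,0,-2,2]
  r3 -= 0·r1 → [0,0,4,-3]
  r3 -= -2·r2 → [0,0,0,1]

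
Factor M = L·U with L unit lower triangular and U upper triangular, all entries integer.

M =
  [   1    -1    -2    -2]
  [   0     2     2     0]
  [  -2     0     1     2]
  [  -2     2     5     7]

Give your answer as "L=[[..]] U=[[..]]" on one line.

L=[[1,0,0,0],[0,1,0,0],[-2,-1,1,0],[-2,0,-1,1]] U=[[1,-1,-2,-2],[0,2,2,0],[0,0,-1,-2],[0,0,0,1]]

  R1 -= 0·R0 → [0,2,2,0]
  R2 -= -2·R0 → [0,-2,-3,-2]
  R3 -= -2·R0 → [0,0,1,3]
  R2 -= -1·R1 → [0,0,-1,-2]
  R3 -= 0·R1 → [0,0,1,3]
  R3 -= -1·R2 → [0,0,0,1]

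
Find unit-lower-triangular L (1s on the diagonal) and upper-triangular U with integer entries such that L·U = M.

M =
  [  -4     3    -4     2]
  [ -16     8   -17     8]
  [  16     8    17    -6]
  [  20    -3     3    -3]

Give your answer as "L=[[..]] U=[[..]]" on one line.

L=[[1,0,0,0],[4,1,0,0],[-4,-5,1,0],[-5,-3,5,1]] U=[[-4,3,-4,2],[0,-4,-1,0],[0,0,-4,2],[0,0,0,-3]]

  row1 -= 4·row0 → [0,-4,-1,0]
  row2 -= -4·row0 → [0,20,1,2]
  row3 -= -5·row0 → [0,12,-17,7]
  row2 -= -5·row1 → [0,0,-4,2]
  row3 -= -3·row1 → [0,0,-20,7]
  row3 -= 5·row2 → [0,0,0,-3]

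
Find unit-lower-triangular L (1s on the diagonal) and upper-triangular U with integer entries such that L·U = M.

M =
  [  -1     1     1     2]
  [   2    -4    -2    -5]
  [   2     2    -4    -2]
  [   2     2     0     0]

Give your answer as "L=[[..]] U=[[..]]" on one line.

L=[[1,0,0,0],[-2,1,0,0],[-2,-2,1,0],[-2,-2,-1,1]] U=[[-1,1,1,2],[0,-2,0,-1],[0,0,-2,0],[0,0,0,2]]

  R1 -= -2·R0 → [0,-2,0,-1]
  R2 -= -2·R0 → [0,4,-2,2]
  R3 -= -2·R0 → [0,4,2,4]
  R2 -= -2·R1 → [0,0,-2,0]
  R3 -= -2·R1 → [0,0,2,2]
  R3 -= -1·R2 → [0,0,0,2]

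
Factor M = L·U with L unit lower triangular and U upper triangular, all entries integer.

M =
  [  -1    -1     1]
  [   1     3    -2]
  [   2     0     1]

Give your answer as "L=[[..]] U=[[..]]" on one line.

L=[[1,0,0],[-1,1,0],[-2,-1,1]] U=[[-1,-1,1],[0,2,-1],[0,0,2]]

  r1 -= -1·r0 → [0,2,-1]
  r2 -= -2·r0 → [0,-2,3]
  r2 -= -1·r1 → [0,0,2]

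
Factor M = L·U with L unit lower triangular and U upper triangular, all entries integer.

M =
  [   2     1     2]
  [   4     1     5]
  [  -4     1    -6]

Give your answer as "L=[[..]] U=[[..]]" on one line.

L=[[1,0,0],[2,1,0],[-2,-3,1]] U=[[2,1,2],[0,-1,1],[0,0,1]]

  row1 -= 2·row0 → [0,-1,1]
  row2 -= -2·row0 → [0,3,-2]
  row2 -= -3·row1 → [0,0,1]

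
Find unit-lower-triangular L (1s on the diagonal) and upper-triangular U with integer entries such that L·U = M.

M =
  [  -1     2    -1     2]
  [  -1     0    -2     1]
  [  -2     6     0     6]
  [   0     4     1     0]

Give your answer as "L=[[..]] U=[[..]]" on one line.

  row1 -= 1·row0 → [0,-2,-1,-1]
  row2 -= 2·row0 → [0,2,2,2]
  row3 -= 0·row0 → [0,4,1,0]
  row2 -= -1·row1 → [0,0,1,1]
  row3 -= -2·row1 → [0,0,-1,-2]
  row3 -= -1·row2 → [0,0,0,-1]

L=[[1,0,0,0],[1,1,0,0],[2,-1,1,0],[0,-2,-1,1]] U=[[-1,2,-1,2],[0,-2,-1,-1],[0,0,1,1],[0,0,0,-1]]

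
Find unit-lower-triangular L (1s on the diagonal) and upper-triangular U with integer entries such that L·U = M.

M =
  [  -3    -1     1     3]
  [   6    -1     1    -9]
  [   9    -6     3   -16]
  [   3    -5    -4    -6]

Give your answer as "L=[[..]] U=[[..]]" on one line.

L=[[1,0,0,0],[-2,1,0,0],[-3,3,1,0],[-1,2,3,1]] U=[[-3,-1,1,3],[0,-3,3,-3],[0,0,-3,2],[0,0,0,-3]]

  row1 -= -2·row0 → [0,-3,3,-3]
  row2 -= -3·row0 → [0,-9,6,-7]
  row3 -= -1·row0 → [0,-6,-3,-3]
  row2 -= 3·row1 → [0,0,-3,2]
  row3 -= 2·row1 → [0,0,-9,3]
  row3 -= 3·row2 → [0,0,0,-3]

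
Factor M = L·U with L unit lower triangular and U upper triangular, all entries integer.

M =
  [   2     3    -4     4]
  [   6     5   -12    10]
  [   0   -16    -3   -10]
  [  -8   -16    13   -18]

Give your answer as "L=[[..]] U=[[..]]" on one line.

  r1 -= 3·r0 → [0,-4,0,-2]
  r2 -= 0·r0 → [0,-16,-3,-10]
  r3 -= -4·r0 → [0,-4,-3,-2]
  r2 -= 4·r1 → [0,0,-3,-2]
  r3 -= 1·r1 → [0,0,-3,0]
  r3 -= 1·r2 → [0,0,0,2]

L=[[1,0,0,0],[3,1,0,0],[0,4,1,0],[-4,1,1,1]] U=[[2,3,-4,4],[0,-4,0,-2],[0,0,-3,-2],[0,0,0,2]]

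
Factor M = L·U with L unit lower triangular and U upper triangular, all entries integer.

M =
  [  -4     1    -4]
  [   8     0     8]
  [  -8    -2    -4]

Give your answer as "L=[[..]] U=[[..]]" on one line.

L=[[1,0,0],[-2,1,0],[2,-2,1]] U=[[-4,1,-4],[0,2,0],[0,0,4]]

  row1 -= -2·row0 → [0,2,0]
  row2 -= 2·row0 → [0,-4,4]
  row2 -= -2·row1 → [0,0,4]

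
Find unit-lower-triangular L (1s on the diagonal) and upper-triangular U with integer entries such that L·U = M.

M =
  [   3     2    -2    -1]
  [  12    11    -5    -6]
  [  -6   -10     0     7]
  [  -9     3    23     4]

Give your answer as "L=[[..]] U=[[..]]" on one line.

L=[[1,0,0,0],[4,1,0,0],[-2,-2,1,0],[-3,3,4,1]] U=[[3,2,-2,-1],[0,3,3,-2],[0,0,2,1],[0,0,0,3]]

  R1 -= 4·R0 → [0,3,3,-2]
  R2 -= -2·R0 → [0,-6,-4,5]
  R3 -= -3·R0 → [0,9,17,1]
  R2 -= -2·R1 → [0,0,2,1]
  R3 -= 3·R1 → [0,0,8,7]
  R3 -= 4·R2 → [0,0,0,3]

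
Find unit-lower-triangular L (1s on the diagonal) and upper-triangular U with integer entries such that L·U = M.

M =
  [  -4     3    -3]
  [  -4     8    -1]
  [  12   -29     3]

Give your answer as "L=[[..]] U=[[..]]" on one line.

L=[[1,0,0],[1,1,0],[-3,-4,1]] U=[[-4,3,-3],[0,5,2],[0,0,2]]

  R1 -= 1·R0 → [0,5,2]
  R2 -= -3·R0 → [0,-20,-6]
  R2 -= -4·R1 → [0,0,2]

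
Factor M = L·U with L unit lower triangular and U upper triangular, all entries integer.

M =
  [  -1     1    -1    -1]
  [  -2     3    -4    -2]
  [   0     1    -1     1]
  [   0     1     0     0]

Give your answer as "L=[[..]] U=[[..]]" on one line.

L=[[1,0,0,0],[2,1,0,0],[0,1,1,0],[0,1,2,1]] U=[[-1,1,-1,-1],[0,1,-2,0],[0,0,1,1],[0,0,0,-2]]

  r1 -= 2·r0 → [0,1,-2,0]
  r2 -= 0·r0 → [0,1,-1,1]
  r3 -= 0·r0 → [0,1,0,0]
  r2 -= 1·r1 → [0,0,1,1]
  r3 -= 1·r1 → [0,0,2,0]
  r3 -= 2·r2 → [0,0,0,-2]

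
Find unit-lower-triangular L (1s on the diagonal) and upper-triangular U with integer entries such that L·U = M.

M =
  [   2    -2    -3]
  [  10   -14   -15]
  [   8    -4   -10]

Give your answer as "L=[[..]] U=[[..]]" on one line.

  r1 -= 5·r0 → [0,-4,0]
  r2 -= 4·r0 → [0,4,2]
  r2 -= -1·r1 → [0,0,2]

L=[[1,0,0],[5,1,0],[4,-1,1]] U=[[2,-2,-3],[0,-4,0],[0,0,2]]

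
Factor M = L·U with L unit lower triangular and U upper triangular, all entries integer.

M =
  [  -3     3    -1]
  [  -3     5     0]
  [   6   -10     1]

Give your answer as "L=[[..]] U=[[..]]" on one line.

  r1 -= 1·r0 → [0,2,1]
  r2 -= -2·r0 → [0,-4,-1]
  r2 -= -2·r1 → [0,0,1]

L=[[1,0,0],[1,1,0],[-2,-2,1]] U=[[-3,3,-1],[0,2,1],[0,0,1]]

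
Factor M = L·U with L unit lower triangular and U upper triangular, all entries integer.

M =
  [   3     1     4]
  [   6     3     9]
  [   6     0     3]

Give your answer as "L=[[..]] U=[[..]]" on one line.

L=[[1,0,0],[2,1,0],[2,-2,1]] U=[[3,1,4],[0,1,1],[0,0,-3]]

  row1 -= 2·row0 → [0,1,1]
  row2 -= 2·row0 → [0,-2,-5]
  row2 -= -2·row1 → [0,0,-3]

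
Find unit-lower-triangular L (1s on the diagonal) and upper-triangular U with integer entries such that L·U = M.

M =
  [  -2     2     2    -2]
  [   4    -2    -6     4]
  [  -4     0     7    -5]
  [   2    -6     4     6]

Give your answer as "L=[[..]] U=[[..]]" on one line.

  R1 -= -2·R0 → [0,2,-2,0]
  R2 -= 2·R0 → [0,-4,3,-1]
  R3 -= -1·R0 → [0,-4,6,4]
  R2 -= -2·R1 → [0,0,-1,-1]
  R3 -= -2·R1 → [0,0,2,4]
  R3 -= -2·R2 → [0,0,0,2]

L=[[1,0,0,0],[-2,1,0,0],[2,-2,1,0],[-1,-2,-2,1]] U=[[-2,2,2,-2],[0,2,-2,0],[0,0,-1,-1],[0,0,0,2]]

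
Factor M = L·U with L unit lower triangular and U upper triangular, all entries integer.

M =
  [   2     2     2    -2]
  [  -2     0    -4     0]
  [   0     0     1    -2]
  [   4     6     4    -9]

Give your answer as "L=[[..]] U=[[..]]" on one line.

L=[[1,0,0,0],[-1,1,0,0],[0,0,1,0],[2,1,2,1]] U=[[2,2,2,-2],[0,2,-2,-2],[0,0,1,-2],[0,0,0,1]]

  R1 -= -1·R0 → [0,2,-2,-2]
  R2 -= 0·R0 → [0,0,1,-2]
  R3 -= 2·R0 → [0,2,0,-5]
  R2 -= 0·R1 → [0,0,1,-2]
  R3 -= 1·R1 → [0,0,2,-3]
  R3 -= 2·R2 → [0,0,0,1]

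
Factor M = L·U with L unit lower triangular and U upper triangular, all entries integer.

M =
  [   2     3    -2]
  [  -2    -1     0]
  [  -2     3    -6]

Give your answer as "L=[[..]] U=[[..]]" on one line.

  R1 -= -1·R0 → [0,2,-2]
  R2 -= -1·R0 → [0,6,-8]
  R2 -= 3·R1 → [0,0,-2]

L=[[1,0,0],[-1,1,0],[-1,3,1]] U=[[2,3,-2],[0,2,-2],[0,0,-2]]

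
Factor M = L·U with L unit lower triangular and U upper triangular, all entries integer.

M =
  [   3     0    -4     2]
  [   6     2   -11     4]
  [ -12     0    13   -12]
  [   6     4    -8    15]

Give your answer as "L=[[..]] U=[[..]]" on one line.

L=[[1,0,0,0],[2,1,0,0],[-4,0,1,0],[2,2,-2,1]] U=[[3,0,-4,2],[0,2,-3,0],[0,0,-3,-4],[0,0,0,3]]

  R1 -= 2·R0 → [0,2,-3,0]
  R2 -= -4·R0 → [0,0,-3,-4]
  R3 -= 2·R0 → [0,4,0,11]
  R2 -= 0·R1 → [0,0,-3,-4]
  R3 -= 2·R1 → [0,0,6,11]
  R3 -= -2·R2 → [0,0,0,3]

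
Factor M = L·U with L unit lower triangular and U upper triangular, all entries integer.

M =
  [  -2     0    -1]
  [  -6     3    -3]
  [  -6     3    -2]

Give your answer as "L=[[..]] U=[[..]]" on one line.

L=[[1,0,0],[3,1,0],[3,1,1]] U=[[-2,0,-1],[0,3,0],[0,0,1]]

  row1 -= 3·row0 → [0,3,0]
  row2 -= 3·row0 → [0,3,1]
  row2 -= 1·row1 → [0,0,1]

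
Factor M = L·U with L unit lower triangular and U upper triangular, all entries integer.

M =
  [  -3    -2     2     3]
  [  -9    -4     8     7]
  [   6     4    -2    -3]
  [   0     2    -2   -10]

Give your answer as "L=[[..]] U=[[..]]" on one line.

L=[[1,0,0,0],[3,1,0,0],[-2,0,1,0],[0,1,-2,1]] U=[[-3,-2,2,3],[0,2,2,-2],[0,0,2,3],[0,0,0,-2]]

  row1 -= 3·row0 → [0,2,2,-2]
  row2 -= -2·row0 → [0,0,2,3]
  row3 -= 0·row0 → [0,2,-2,-10]
  row2 -= 0·row1 → [0,0,2,3]
  row3 -= 1·row1 → [0,0,-4,-8]
  row3 -= -2·row2 → [0,0,0,-2]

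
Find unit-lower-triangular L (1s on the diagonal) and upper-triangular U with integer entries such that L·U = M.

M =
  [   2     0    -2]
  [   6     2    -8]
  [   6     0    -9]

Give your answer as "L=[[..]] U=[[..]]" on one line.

L=[[1,0,0],[3,1,0],[3,0,1]] U=[[2,0,-2],[0,2,-2],[0,0,-3]]

  R1 -= 3·R0 → [0,2,-2]
  R2 -= 3·R0 → [0,0,-3]
  R2 -= 0·R1 → [0,0,-3]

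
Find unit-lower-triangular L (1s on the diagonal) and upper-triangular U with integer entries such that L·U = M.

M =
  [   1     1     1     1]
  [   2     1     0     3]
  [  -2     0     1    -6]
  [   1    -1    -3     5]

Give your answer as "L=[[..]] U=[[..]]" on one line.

L=[[1,0,0,0],[2,1,0,0],[-2,-2,1,0],[1,2,0,1]] U=[[1,1,1,1],[0,-1,-2,1],[0,0,-1,-2],[0,0,0,2]]

  r1 -= 2·r0 → [0,-1,-2,1]
  r2 -= -2·r0 → [0,2,3,-4]
  r3 -= 1·r0 → [0,-2,-4,4]
  r2 -= -2·r1 → [0,0,-1,-2]
  r3 -= 2·r1 → [0,0,0,2]
  r3 -= 0·r2 → [0,0,0,2]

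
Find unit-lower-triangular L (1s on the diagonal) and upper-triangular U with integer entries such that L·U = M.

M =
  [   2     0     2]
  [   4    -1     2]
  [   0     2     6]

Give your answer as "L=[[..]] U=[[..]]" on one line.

  r1 -= 2·r0 → [0,-1,-2]
  r2 -= 0·r0 → [0,2,6]
  r2 -= -2·r1 → [0,0,2]

L=[[1,0,0],[2,1,0],[0,-2,1]] U=[[2,0,2],[0,-1,-2],[0,0,2]]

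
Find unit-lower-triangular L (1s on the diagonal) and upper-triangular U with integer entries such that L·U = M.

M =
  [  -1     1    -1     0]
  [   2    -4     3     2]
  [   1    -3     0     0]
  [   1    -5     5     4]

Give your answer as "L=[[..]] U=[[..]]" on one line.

L=[[1,0,0,0],[-2,1,0,0],[-1,1,1,0],[-1,2,-1,1]] U=[[-1,1,-1,0],[0,-2,1,2],[0,0,-2,-2],[0,0,0,-2]]

  r1 -= -2·r0 → [0,-2,1,2]
  r2 -= -1·r0 → [0,-2,-1,0]
  r3 -= -1·r0 → [0,-4,4,4]
  r2 -= 1·r1 → [0,0,-2,-2]
  r3 -= 2·r1 → [0,0,2,0]
  r3 -= -1·r2 → [0,0,0,-2]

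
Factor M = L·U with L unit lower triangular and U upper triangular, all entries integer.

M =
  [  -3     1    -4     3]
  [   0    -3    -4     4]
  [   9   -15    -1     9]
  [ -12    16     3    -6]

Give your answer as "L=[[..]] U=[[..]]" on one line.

L=[[1,0,0,0],[0,1,0,0],[-3,4,1,0],[4,-4,1,1]] U=[[-3,1,-4,3],[0,-3,-4,4],[0,0,3,2],[0,0,0,-4]]

  row1 -= 0·row0 → [0,-3,-4,4]
  row2 -= -3·row0 → [0,-12,-13,18]
  row3 -= 4·row0 → [0,12,19,-18]
  row2 -= 4·row1 → [0,0,3,2]
  row3 -= -4·row1 → [0,0,3,-2]
  row3 -= 1·row2 → [0,0,0,-4]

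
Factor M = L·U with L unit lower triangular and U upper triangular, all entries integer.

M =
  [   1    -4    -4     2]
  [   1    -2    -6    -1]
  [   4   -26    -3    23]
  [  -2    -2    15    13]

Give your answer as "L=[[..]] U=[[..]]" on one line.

  r1 -= 1·r0 → [0,2,-2,-3]
  r2 -= 4·r0 → [0,-10,13,15]
  r3 -= -2·r0 → [0,-10,7,17]
  r2 -= -5·r1 → [0,0,3,0]
  r3 -= -5·r1 → [0,0,-3,2]
  r3 -= -1·r2 → [0,0,0,2]

L=[[1,0,0,0],[1,1,0,0],[4,-5,1,0],[-2,-5,-1,1]] U=[[1,-4,-4,2],[0,2,-2,-3],[0,0,3,0],[0,0,0,2]]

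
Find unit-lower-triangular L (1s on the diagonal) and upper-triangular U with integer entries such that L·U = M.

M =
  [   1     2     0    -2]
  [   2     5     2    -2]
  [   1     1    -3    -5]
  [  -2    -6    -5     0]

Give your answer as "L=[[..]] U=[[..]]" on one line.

L=[[1,0,0,0],[2,1,0,0],[1,-1,1,0],[-2,-2,1,1]] U=[[1,2,0,-2],[0,1,2,2],[0,0,-1,-1],[0,0,0,1]]

  row1 -= 2·row0 → [0,1,2,2]
  row2 -= 1·row0 → [0,-1,-3,-3]
  row3 -= -2·row0 → [0,-2,-5,-4]
  row2 -= -1·row1 → [0,0,-1,-1]
  row3 -= -2·row1 → [0,0,-1,0]
  row3 -= 1·row2 → [0,0,0,1]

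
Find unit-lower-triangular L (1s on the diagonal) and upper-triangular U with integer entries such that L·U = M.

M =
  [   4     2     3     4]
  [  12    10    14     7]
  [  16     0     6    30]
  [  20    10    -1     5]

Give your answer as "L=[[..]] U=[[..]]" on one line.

L=[[1,0,0,0],[3,1,0,0],[4,-2,1,0],[5,0,-4,1]] U=[[4,2,3,4],[0,4,5,-5],[0,0,4,4],[0,0,0,1]]

  row1 -= 3·row0 → [0,4,5,-5]
  row2 -= 4·row0 → [0,-8,-6,14]
  row3 -= 5·row0 → [0,0,-16,-15]
  row2 -= -2·row1 → [0,0,4,4]
  row3 -= 0·row1 → [0,0,-16,-15]
  row3 -= -4·row2 → [0,0,0,1]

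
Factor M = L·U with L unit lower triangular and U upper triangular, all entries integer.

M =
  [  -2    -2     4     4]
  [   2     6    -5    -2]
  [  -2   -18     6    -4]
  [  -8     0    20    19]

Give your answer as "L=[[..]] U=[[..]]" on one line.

L=[[1,0,0,0],[-1,1,0,0],[1,-4,1,0],[4,2,-3,1]] U=[[-2,-2,4,4],[0,4,-1,2],[0,0,-2,0],[0,0,0,-1]]

  R1 -= -1·R0 → [0,4,-1,2]
  R2 -= 1·R0 → [0,-16,2,-8]
  R3 -= 4·R0 → [0,8,4,3]
  R2 -= -4·R1 → [0,0,-2,0]
  R3 -= 2·R1 → [0,0,6,-1]
  R3 -= -3·R2 → [0,0,0,-1]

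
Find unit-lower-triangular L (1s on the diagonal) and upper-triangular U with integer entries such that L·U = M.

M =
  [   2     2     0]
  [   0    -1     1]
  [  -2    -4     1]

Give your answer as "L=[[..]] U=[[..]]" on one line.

  row1 -= 0·row0 → [0,-1,1]
  row2 -= -1·row0 → [0,-2,1]
  row2 -= 2·row1 → [0,0,-1]

L=[[1,0,0],[0,1,0],[-1,2,1]] U=[[2,2,0],[0,-1,1],[0,0,-1]]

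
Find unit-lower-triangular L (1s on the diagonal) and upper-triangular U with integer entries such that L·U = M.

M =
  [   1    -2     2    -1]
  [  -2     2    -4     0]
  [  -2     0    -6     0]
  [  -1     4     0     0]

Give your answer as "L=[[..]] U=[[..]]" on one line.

  row1 -= -2·row0 → [0,-2,0,-2]
  row2 -= -2·row0 → [0,-4,-2,-2]
  row3 -= -1·row0 → [0,2,2,-1]
  row2 -= 2·row1 → [0,0,-2,2]
  row3 -= -1·row1 → [0,0,2,-3]
  row3 -= -1·row2 → [0,0,0,-1]

L=[[1,0,0,0],[-2,1,0,0],[-2,2,1,0],[-1,-1,-1,1]] U=[[1,-2,2,-1],[0,-2,0,-2],[0,0,-2,2],[0,0,0,-1]]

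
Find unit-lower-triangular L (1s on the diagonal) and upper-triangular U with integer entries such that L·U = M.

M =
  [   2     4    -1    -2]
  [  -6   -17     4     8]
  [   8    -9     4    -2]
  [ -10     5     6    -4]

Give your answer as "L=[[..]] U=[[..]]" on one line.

  row1 -= -3·row0 → [0,-5,1,2]
  row2 -= 4·row0 → [0,-25,8,6]
  row3 -= -5·row0 → [0,25,1,-14]
  row2 -= 5·row1 → [0,0,3,-4]
  row3 -= -5·row1 → [0,0,6,-4]
  row3 -= 2·row2 → [0,0,0,4]

L=[[1,0,0,0],[-3,1,0,0],[4,5,1,0],[-5,-5,2,1]] U=[[2,4,-1,-2],[0,-5,1,2],[0,0,3,-4],[0,0,0,4]]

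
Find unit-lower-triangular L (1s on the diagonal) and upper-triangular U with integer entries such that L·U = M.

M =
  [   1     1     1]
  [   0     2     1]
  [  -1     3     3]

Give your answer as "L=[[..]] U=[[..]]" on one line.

  row1 -= 0·row0 → [0,2,1]
  row2 -= -1·row0 → [0,4,4]
  row2 -= 2·row1 → [0,0,2]

L=[[1,0,0],[0,1,0],[-1,2,1]] U=[[1,1,1],[0,2,1],[0,0,2]]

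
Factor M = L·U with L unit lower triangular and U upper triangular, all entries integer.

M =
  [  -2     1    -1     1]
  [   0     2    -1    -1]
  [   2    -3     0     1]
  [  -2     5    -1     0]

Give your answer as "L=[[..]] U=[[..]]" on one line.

  r1 -= 0·r0 → [0,2,-1,-1]
  r2 -= -1·r0 → [0,-2,-1,2]
  r3 -= 1·r0 → [0,4,0,-1]
  r2 -= -1·r1 → [0,0,-2,1]
  r3 -= 2·r1 → [0,0,2,1]
  r3 -= -1·r2 → [0,0,0,2]

L=[[1,0,0,0],[0,1,0,0],[-1,-1,1,0],[1,2,-1,1]] U=[[-2,1,-1,1],[0,2,-1,-1],[0,0,-2,1],[0,0,0,2]]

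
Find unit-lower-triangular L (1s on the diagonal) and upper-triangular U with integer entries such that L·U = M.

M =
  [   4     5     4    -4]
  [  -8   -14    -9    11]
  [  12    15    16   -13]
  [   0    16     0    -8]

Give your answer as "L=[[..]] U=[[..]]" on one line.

L=[[1,0,0,0],[-2,1,0,0],[3,0,1,0],[0,-4,-1,1]] U=[[4,5,4,-4],[0,-4,-1,3],[0,0,4,-1],[0,0,0,3]]

  R1 -= -2·R0 → [0,-4,-1,3]
  R2 -= 3·R0 → [0,0,4,-1]
  R3 -= 0·R0 → [0,16,0,-8]
  R2 -= 0·R1 → [0,0,4,-1]
  R3 -= -4·R1 → [0,0,-4,4]
  R3 -= -1·R2 → [0,0,0,3]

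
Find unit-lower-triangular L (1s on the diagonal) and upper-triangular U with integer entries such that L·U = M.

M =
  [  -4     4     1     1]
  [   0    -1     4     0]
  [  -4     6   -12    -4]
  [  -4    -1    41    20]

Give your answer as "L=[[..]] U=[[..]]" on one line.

L=[[1,0,0,0],[0,1,0,0],[1,-2,1,0],[1,5,-4,1]] U=[[-4,4,1,1],[0,-1,4,0],[0,0,-5,-5],[0,0,0,-1]]

  R1 -= 0·R0 → [0,-1,4,0]
  R2 -= 1·R0 → [0,2,-13,-5]
  R3 -= 1·R0 → [0,-5,40,19]
  R2 -= -2·R1 → [0,0,-5,-5]
  R3 -= 5·R1 → [0,0,20,19]
  R3 -= -4·R2 → [0,0,0,-1]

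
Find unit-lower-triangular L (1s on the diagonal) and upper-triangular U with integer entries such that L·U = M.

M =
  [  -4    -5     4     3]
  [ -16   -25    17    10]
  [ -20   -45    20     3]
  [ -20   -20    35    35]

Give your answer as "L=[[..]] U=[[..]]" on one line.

  r1 -= 4·r0 → [0,-5,1,-2]
  r2 -= 5·r0 → [0,-20,0,-12]
  r3 -= 5·r0 → [0,5,15,20]
  r2 -= 4·r1 → [0,0,-4,-4]
  r3 -= -1·r1 → [0,0,16,18]
  r3 -= -4·r2 → [0,0,0,2]

L=[[1,0,0,0],[4,1,0,0],[5,4,1,0],[5,-1,-4,1]] U=[[-4,-5,4,3],[0,-5,1,-2],[0,0,-4,-4],[0,0,0,2]]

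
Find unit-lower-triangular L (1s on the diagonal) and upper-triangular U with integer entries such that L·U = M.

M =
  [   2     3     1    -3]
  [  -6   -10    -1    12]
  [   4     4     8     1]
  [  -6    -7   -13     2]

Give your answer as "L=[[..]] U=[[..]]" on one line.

L=[[1,0,0,0],[-3,1,0,0],[2,2,1,0],[-3,-2,-3,1]] U=[[2,3,1,-3],[0,-1,2,3],[0,0,2,1],[0,0,0,2]]

  r1 -= -3·r0 → [0,-1,2,3]
  r2 -= 2·r0 → [0,-2,6,7]
  r3 -= -3·r0 → [0,2,-10,-7]
  r2 -= 2·r1 → [0,0,2,1]
  r3 -= -2·r1 → [0,0,-6,-1]
  r3 -= -3·r2 → [0,0,0,2]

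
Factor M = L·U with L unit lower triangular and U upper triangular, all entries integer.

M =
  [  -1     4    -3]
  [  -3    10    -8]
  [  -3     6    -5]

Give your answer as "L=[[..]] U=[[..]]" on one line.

L=[[1,0,0],[3,1,0],[3,3,1]] U=[[-1,4,-3],[0,-2,1],[0,0,1]]

  r1 -= 3·r0 → [0,-2,1]
  r2 -= 3·r0 → [0,-6,4]
  r2 -= 3·r1 → [0,0,1]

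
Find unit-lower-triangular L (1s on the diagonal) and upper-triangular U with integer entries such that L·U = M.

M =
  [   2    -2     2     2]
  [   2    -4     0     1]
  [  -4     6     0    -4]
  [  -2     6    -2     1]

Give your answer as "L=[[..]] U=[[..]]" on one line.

  row1 -= 1·row0 → [0,-2,-2,-1]
  row2 -= -2·row0 → [0,2,4,0]
  row3 -= -1·row0 → [0,4,0,3]
  row2 -= -1·row1 → [0,0,2,-1]
  row3 -= -2·row1 → [0,0,-4,1]
  row3 -= -2·row2 → [0,0,0,-1]

L=[[1,0,0,0],[1,1,0,0],[-2,-1,1,0],[-1,-2,-2,1]] U=[[2,-2,2,2],[0,-2,-2,-1],[0,0,2,-1],[0,0,0,-1]]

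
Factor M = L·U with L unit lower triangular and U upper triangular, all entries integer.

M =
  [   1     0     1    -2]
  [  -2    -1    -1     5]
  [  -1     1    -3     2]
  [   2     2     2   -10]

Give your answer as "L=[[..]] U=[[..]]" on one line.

  r1 -= -2·r0 → [0,-1,1,1]
  r2 -= -1·r0 → [0,1,-2,0]
  r3 -= 2·r0 → [0,2,0,-6]
  r2 -= -1·r1 → [0,0,-1,1]
  r3 -= -2·r1 → [0,0,2,-4]
  r3 -= -2·r2 → [0,0,0,-2]

L=[[1,0,0,0],[-2,1,0,0],[-1,-1,1,0],[2,-2,-2,1]] U=[[1,0,1,-2],[0,-1,1,1],[0,0,-1,1],[0,0,0,-2]]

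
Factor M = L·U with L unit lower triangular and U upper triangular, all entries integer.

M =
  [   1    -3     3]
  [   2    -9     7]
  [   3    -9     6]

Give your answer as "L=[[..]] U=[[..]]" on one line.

L=[[1,0,0],[2,1,0],[3,0,1]] U=[[1,-3,3],[0,-3,1],[0,0,-3]]

  r1 -= 2·r0 → [0,-3,1]
  r2 -= 3·r0 → [0,0,-3]
  r2 -= 0·r1 → [0,0,-3]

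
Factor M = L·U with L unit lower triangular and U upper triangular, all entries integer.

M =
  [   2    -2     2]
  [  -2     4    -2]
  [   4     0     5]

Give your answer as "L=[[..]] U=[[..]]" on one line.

  R1 -= -1·R0 → [0,2,0]
  R2 -= 2·R0 → [0,4,1]
  R2 -= 2·R1 → [0,0,1]

L=[[1,0,0],[-1,1,0],[2,2,1]] U=[[2,-2,2],[0,2,0],[0,0,1]]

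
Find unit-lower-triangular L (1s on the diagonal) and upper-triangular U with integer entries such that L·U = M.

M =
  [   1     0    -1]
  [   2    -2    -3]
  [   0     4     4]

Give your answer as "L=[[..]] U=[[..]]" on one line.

  R1 -= 2·R0 → [0,-2,-1]
  R2 -= 0·R0 → [0,4,4]
  R2 -= -2·R1 → [0,0,2]

L=[[1,0,0],[2,1,0],[0,-2,1]] U=[[1,0,-1],[0,-2,-1],[0,0,2]]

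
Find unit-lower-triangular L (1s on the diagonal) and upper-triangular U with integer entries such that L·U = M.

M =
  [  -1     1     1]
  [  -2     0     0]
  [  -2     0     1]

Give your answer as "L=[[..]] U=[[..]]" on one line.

L=[[1,0,0],[2,1,0],[2,1,1]] U=[[-1,1,1],[0,-2,-2],[0,0,1]]

  row1 -= 2·row0 → [0,-2,-2]
  row2 -= 2·row0 → [0,-2,-1]
  row2 -= 1·row1 → [0,0,1]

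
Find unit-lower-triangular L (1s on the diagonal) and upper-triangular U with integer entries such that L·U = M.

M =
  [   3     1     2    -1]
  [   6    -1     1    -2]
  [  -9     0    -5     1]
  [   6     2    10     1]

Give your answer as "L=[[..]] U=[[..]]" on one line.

  row1 -= 2·row0 → [0,-3,-3,0]
  row2 -= -3·row0 → [0,3,1,-2]
  row3 -= 2·row0 → [0,0,6,3]
  row2 -= -1·row1 → [0,0,-2,-2]
  row3 -= 0·row1 → [0,0,6,3]
  row3 -= -3·row2 → [0,0,0,-3]

L=[[1,0,0,0],[2,1,0,0],[-3,-1,1,0],[2,0,-3,1]] U=[[3,1,2,-1],[0,-3,-3,0],[0,0,-2,-2],[0,0,0,-3]]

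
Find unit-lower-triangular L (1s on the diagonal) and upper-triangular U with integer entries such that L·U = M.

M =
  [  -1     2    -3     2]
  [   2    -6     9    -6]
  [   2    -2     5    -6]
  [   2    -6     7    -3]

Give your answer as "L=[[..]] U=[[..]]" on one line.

L=[[1,0,0,0],[-2,1,0,0],[-2,-1,1,0],[-2,1,-1,1]] U=[[-1,2,-3,2],[0,-2,3,-2],[0,0,2,-4],[0,0,0,-1]]

  row1 -= -2·row0 → [0,-2,3,-2]
  row2 -= -2·row0 → [0,2,-1,-2]
  row3 -= -2·row0 → [0,-2,1,1]
  row2 -= -1·row1 → [0,0,2,-4]
  row3 -= 1·row1 → [0,0,-2,3]
  row3 -= -1·row2 → [0,0,0,-1]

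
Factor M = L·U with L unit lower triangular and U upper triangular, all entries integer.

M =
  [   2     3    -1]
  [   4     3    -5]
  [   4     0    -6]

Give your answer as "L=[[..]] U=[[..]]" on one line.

  row1 -= 2·row0 → [0,-3,-3]
  row2 -= 2·row0 → [0,-6,-4]
  row2 -= 2·row1 → [0,0,2]

L=[[1,0,0],[2,1,0],[2,2,1]] U=[[2,3,-1],[0,-3,-3],[0,0,2]]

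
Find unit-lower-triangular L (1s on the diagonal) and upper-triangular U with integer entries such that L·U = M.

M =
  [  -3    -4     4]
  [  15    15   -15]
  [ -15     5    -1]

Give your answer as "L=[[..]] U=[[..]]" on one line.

  row1 -= -5·row0 → [0,-5,5]
  row2 -= 5·row0 → [0,25,-21]
  row2 -= -5·row1 → [0,0,4]

L=[[1,0,0],[-5,1,0],[5,-5,1]] U=[[-3,-4,4],[0,-5,5],[0,0,4]]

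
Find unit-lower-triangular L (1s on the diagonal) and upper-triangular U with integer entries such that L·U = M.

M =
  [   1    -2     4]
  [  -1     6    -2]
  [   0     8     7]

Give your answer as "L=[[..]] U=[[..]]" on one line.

L=[[1,0,0],[-1,1,0],[0,2,1]] U=[[1,-2,4],[0,4,2],[0,0,3]]

  r1 -= -1·r0 → [0,4,2]
  r2 -= 0·r0 → [0,8,7]
  r2 -= 2·r1 → [0,0,3]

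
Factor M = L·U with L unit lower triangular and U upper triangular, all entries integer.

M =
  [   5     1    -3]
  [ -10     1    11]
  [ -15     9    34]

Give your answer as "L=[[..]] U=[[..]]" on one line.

L=[[1,0,0],[-2,1,0],[-3,4,1]] U=[[5,1,-3],[0,3,5],[0,0,5]]

  row1 -= -2·row0 → [0,3,5]
  row2 -= -3·row0 → [0,12,25]
  row2 -= 4·row1 → [0,0,5]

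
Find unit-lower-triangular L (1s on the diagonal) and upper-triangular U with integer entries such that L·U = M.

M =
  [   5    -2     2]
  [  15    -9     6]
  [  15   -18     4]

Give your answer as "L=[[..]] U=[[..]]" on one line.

  R1 -= 3·R0 → [0,-3,0]
  R2 -= 3·R0 → [0,-12,-2]
  R2 -= 4·R1 → [0,0,-2]

L=[[1,0,0],[3,1,0],[3,4,1]] U=[[5,-2,2],[0,-3,0],[0,0,-2]]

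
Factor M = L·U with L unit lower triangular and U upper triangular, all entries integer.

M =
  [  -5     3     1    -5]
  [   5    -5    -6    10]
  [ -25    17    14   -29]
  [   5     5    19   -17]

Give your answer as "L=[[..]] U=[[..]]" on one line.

L=[[1,0,0,0],[-1,1,0,0],[5,-1,1,0],[-1,-4,0,1]] U=[[-5,3,1,-5],[0,-2,-5,5],[0,0,4,1],[0,0,0,-2]]

  R1 -= -1·R0 → [0,-2,-5,5]
  R2 -= 5·R0 → [0,2,9,-4]
  R3 -= -1·R0 → [0,8,20,-22]
  R2 -= -1·R1 → [0,0,4,1]
  R3 -= -4·R1 → [0,0,0,-2]
  R3 -= 0·R2 → [0,0,0,-2]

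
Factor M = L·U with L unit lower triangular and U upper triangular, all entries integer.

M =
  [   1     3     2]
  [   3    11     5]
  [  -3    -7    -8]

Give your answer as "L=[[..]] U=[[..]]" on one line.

L=[[1,0,0],[3,1,0],[-3,1,1]] U=[[1,3,2],[0,2,-1],[0,0,-1]]

  r1 -= 3·r0 → [0,2,-1]
  r2 -= -3·r0 → [0,2,-2]
  r2 -= 1·r1 → [0,0,-1]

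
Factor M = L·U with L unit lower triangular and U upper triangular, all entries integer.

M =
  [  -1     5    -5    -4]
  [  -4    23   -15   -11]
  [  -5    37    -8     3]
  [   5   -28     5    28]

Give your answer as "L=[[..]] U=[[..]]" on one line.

  R1 -= 4·R0 → [0,3,5,5]
  R2 -= 5·R0 → [0,12,17,23]
  R3 -= -5·R0 → [0,-3,-20,8]
  R2 -= 4·R1 → [0,0,-3,3]
  R3 -= -1·R1 → [0,0,-15,13]
  R3 -= 5·R2 → [0,0,0,-2]

L=[[1,0,0,0],[4,1,0,0],[5,4,1,0],[-5,-1,5,1]] U=[[-1,5,-5,-4],[0,3,5,5],[0,0,-3,3],[0,0,0,-2]]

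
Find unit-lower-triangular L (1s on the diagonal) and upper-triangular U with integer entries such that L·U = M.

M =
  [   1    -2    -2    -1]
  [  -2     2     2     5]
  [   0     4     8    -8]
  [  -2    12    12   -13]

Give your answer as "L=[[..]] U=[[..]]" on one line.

  r1 -= -2·r0 → [0,-2,-2,3]
  r2 -= 0·r0 → [0,4,8,-8]
  r3 -= -2·r0 → [0,8,8,-15]
  r2 -= -2·r1 → [0,0,4,-2]
  r3 -= -4·r1 → [0,0,0,-3]
  r3 -= 0·r2 → [0,0,0,-3]

L=[[1,0,0,0],[-2,1,0,0],[0,-2,1,0],[-2,-4,0,1]] U=[[1,-2,-2,-1],[0,-2,-2,3],[0,0,4,-2],[0,0,0,-3]]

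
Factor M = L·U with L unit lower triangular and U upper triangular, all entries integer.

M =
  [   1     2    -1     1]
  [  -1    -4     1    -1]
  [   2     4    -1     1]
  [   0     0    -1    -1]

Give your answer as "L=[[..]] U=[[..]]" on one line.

  r1 -= -1·r0 → [0,-2,0,0]
  r2 -= 2·r0 → [0,0,1,-1]
  r3 -= 0·r0 → [0,0,-1,-1]
  r2 -= 0·r1 → [0,0,1,-1]
  r3 -= 0·r1 → [0,0,-1,-1]
  r3 -= -1·r2 → [0,0,0,-2]

L=[[1,0,0,0],[-1,1,0,0],[2,0,1,0],[0,0,-1,1]] U=[[1,2,-1,1],[0,-2,0,0],[0,0,1,-1],[0,0,0,-2]]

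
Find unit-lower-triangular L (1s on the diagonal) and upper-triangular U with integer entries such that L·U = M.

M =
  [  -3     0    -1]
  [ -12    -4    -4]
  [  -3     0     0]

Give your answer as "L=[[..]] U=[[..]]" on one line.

  R1 -= 4·R0 → [0,-4,0]
  R2 -= 1·R0 → [0,0,1]
  R2 -= 0·R1 → [0,0,1]

L=[[1,0,0],[4,1,0],[1,0,1]] U=[[-3,0,-1],[0,-4,0],[0,0,1]]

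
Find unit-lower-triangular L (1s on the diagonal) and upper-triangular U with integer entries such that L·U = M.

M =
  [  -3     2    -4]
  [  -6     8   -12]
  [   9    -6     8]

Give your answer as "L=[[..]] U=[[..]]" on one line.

L=[[1,0,0],[2,1,0],[-3,0,1]] U=[[-3,2,-4],[0,4,-4],[0,0,-4]]

  R1 -= 2·R0 → [0,4,-4]
  R2 -= -3·R0 → [0,0,-4]
  R2 -= 0·R1 → [0,0,-4]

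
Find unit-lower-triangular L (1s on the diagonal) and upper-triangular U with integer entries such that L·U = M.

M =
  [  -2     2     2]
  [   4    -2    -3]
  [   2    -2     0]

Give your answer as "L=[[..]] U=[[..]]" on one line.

L=[[1,0,0],[-2,1,0],[-1,0,1]] U=[[-2,2,2],[0,2,1],[0,0,2]]

  R1 -= -2·R0 → [0,2,1]
  R2 -= -1·R0 → [0,0,2]
  R2 -= 0·R1 → [0,0,2]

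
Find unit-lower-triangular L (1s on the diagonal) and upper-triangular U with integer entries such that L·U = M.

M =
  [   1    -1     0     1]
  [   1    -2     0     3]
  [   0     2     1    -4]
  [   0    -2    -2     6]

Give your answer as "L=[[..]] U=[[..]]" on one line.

L=[[1,0,0,0],[1,1,0,0],[0,-2,1,0],[0,2,-2,1]] U=[[1,-1,0,1],[0,-1,0,2],[0,0,1,0],[0,0,0,2]]

  r1 -= 1·r0 → [0,-1,0,2]
  r2 -= 0·r0 → [0,2,1,-4]
  r3 -= 0·r0 → [0,-2,-2,6]
  r2 -= -2·r1 → [0,0,1,0]
  r3 -= 2·r1 → [0,0,-2,2]
  r3 -= -2·r2 → [0,0,0,2]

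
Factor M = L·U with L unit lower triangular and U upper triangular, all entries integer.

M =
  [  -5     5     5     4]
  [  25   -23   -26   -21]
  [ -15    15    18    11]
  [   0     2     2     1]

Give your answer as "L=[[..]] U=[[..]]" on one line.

L=[[1,0,0,0],[-5,1,0,0],[3,0,1,0],[0,1,1,1]] U=[[-5,5,5,4],[0,2,-1,-1],[0,0,3,-1],[0,0,0,3]]

  r1 -= -5·r0 → [0,2,-1,-1]
  r2 -= 3·r0 → [0,0,3,-1]
  r3 -= 0·r0 → [0,2,2,1]
  r2 -= 0·r1 → [0,0,3,-1]
  r3 -= 1·r1 → [0,0,3,2]
  r3 -= 1·r2 → [0,0,0,3]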